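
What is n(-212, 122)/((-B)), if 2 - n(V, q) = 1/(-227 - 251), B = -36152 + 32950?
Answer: 957/1530556 ≈ 0.00062526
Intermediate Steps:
B = -3202
n(V, q) = 957/478 (n(V, q) = 2 - 1/(-227 - 251) = 2 - 1/(-478) = 2 - 1*(-1/478) = 2 + 1/478 = 957/478)
n(-212, 122)/((-B)) = 957/(478*((-1*(-3202)))) = (957/478)/3202 = (957/478)*(1/3202) = 957/1530556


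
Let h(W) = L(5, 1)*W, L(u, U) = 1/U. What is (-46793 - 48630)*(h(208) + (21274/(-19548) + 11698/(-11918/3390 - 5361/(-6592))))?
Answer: 116078699622604009795/295124297742 ≈ 3.9332e+8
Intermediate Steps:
h(W) = W (h(W) = W/1 = 1*W = W)
(-46793 - 48630)*(h(208) + (21274/(-19548) + 11698/(-11918/3390 - 5361/(-6592)))) = (-46793 - 48630)*(208 + (21274/(-19548) + 11698/(-11918/3390 - 5361/(-6592)))) = -95423*(208 + (21274*(-1/19548) + 11698/(-11918*1/3390 - 5361*(-1/6592)))) = -95423*(208 + (-10637/9774 + 11698/(-5959/1695 + 5361/6592))) = -95423*(208 + (-10637/9774 + 11698/(-30194833/11173440))) = -95423*(208 + (-10637/9774 + 11698*(-11173440/30194833))) = -95423*(208 + (-10637/9774 - 130706901120/30194833)) = -95423*(208 - 1277850433985501/295124297742) = -95423*(-1216464580055165/295124297742) = 116078699622604009795/295124297742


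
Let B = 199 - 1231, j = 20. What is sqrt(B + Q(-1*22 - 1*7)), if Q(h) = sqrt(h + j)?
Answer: sqrt(-1032 + 3*I) ≈ 0.0467 + 32.125*I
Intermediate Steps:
Q(h) = sqrt(20 + h) (Q(h) = sqrt(h + 20) = sqrt(20 + h))
B = -1032
sqrt(B + Q(-1*22 - 1*7)) = sqrt(-1032 + sqrt(20 + (-1*22 - 1*7))) = sqrt(-1032 + sqrt(20 + (-22 - 7))) = sqrt(-1032 + sqrt(20 - 29)) = sqrt(-1032 + sqrt(-9)) = sqrt(-1032 + 3*I)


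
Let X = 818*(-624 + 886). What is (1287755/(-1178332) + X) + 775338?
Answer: 1166139689373/1178332 ≈ 9.8965e+5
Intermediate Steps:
X = 214316 (X = 818*262 = 214316)
(1287755/(-1178332) + X) + 775338 = (1287755/(-1178332) + 214316) + 775338 = (1287755*(-1/1178332) + 214316) + 775338 = (-1287755/1178332 + 214316) + 775338 = 252534113157/1178332 + 775338 = 1166139689373/1178332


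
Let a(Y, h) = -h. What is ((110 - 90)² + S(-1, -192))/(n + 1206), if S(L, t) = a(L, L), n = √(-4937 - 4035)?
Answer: 241803/731704 - 401*I*√2243/731704 ≈ 0.33047 - 0.025955*I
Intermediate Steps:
n = 2*I*√2243 (n = √(-8972) = 2*I*√2243 ≈ 94.721*I)
S(L, t) = -L
((110 - 90)² + S(-1, -192))/(n + 1206) = ((110 - 90)² - 1*(-1))/(2*I*√2243 + 1206) = (20² + 1)/(1206 + 2*I*√2243) = (400 + 1)/(1206 + 2*I*√2243) = 401/(1206 + 2*I*√2243)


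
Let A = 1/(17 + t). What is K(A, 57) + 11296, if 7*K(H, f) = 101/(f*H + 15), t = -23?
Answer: 869994/77 ≈ 11299.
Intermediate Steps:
A = -⅙ (A = 1/(17 - 23) = 1/(-6) = -⅙ ≈ -0.16667)
K(H, f) = 101/(7*(15 + H*f)) (K(H, f) = (101/(f*H + 15))/7 = (101/(H*f + 15))/7 = (101/(15 + H*f))/7 = 101/(7*(15 + H*f)))
K(A, 57) + 11296 = 101/(7*(15 - ⅙*57)) + 11296 = 101/(7*(15 - 19/2)) + 11296 = 101/(7*(11/2)) + 11296 = (101/7)*(2/11) + 11296 = 202/77 + 11296 = 869994/77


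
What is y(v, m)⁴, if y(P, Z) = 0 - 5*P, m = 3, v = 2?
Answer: 10000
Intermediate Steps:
y(P, Z) = -5*P
y(v, m)⁴ = (-5*2)⁴ = (-10)⁴ = 10000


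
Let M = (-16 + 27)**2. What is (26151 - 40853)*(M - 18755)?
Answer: 273957068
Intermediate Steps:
M = 121 (M = 11**2 = 121)
(26151 - 40853)*(M - 18755) = (26151 - 40853)*(121 - 18755) = -14702*(-18634) = 273957068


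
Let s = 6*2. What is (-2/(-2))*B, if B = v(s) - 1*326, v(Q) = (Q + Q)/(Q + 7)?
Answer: -6170/19 ≈ -324.74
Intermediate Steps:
s = 12
v(Q) = 2*Q/(7 + Q) (v(Q) = (2*Q)/(7 + Q) = 2*Q/(7 + Q))
B = -6170/19 (B = 2*12/(7 + 12) - 1*326 = 2*12/19 - 326 = 2*12*(1/19) - 326 = 24/19 - 326 = -6170/19 ≈ -324.74)
(-2/(-2))*B = -2/(-2)*(-6170/19) = -2*(-½)*(-6170/19) = 1*(-6170/19) = -6170/19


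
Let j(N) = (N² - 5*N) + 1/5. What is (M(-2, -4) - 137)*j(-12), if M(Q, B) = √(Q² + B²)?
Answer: -139877/5 + 2042*√5/5 ≈ -27062.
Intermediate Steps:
j(N) = ⅕ + N² - 5*N (j(N) = (N² - 5*N) + ⅕ = ⅕ + N² - 5*N)
M(Q, B) = √(B² + Q²)
(M(-2, -4) - 137)*j(-12) = (√((-4)² + (-2)²) - 137)*(⅕ + (-12)² - 5*(-12)) = (√(16 + 4) - 137)*(⅕ + 144 + 60) = (√20 - 137)*(1021/5) = (2*√5 - 137)*(1021/5) = (-137 + 2*√5)*(1021/5) = -139877/5 + 2042*√5/5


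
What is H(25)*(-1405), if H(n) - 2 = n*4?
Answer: -143310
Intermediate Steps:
H(n) = 2 + 4*n (H(n) = 2 + n*4 = 2 + 4*n)
H(25)*(-1405) = (2 + 4*25)*(-1405) = (2 + 100)*(-1405) = 102*(-1405) = -143310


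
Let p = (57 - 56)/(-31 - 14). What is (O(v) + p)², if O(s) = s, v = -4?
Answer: 32761/2025 ≈ 16.178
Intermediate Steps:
p = -1/45 (p = 1/(-45) = 1*(-1/45) = -1/45 ≈ -0.022222)
(O(v) + p)² = (-4 - 1/45)² = (-181/45)² = 32761/2025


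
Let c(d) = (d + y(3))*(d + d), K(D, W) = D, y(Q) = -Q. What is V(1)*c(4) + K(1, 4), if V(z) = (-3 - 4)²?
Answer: 393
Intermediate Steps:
V(z) = 49 (V(z) = (-7)² = 49)
c(d) = 2*d*(-3 + d) (c(d) = (d - 1*3)*(d + d) = (d - 3)*(2*d) = (-3 + d)*(2*d) = 2*d*(-3 + d))
V(1)*c(4) + K(1, 4) = 49*(2*4*(-3 + 4)) + 1 = 49*(2*4*1) + 1 = 49*8 + 1 = 392 + 1 = 393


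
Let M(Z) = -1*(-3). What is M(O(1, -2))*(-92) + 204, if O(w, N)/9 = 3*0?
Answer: -72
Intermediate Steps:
O(w, N) = 0 (O(w, N) = 9*(3*0) = 9*0 = 0)
M(Z) = 3
M(O(1, -2))*(-92) + 204 = 3*(-92) + 204 = -276 + 204 = -72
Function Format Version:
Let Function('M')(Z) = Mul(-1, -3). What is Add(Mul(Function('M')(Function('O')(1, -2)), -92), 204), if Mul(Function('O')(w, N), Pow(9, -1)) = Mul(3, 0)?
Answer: -72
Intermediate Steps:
Function('O')(w, N) = 0 (Function('O')(w, N) = Mul(9, Mul(3, 0)) = Mul(9, 0) = 0)
Function('M')(Z) = 3
Add(Mul(Function('M')(Function('O')(1, -2)), -92), 204) = Add(Mul(3, -92), 204) = Add(-276, 204) = -72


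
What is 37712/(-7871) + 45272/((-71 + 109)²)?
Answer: 75469946/2841431 ≈ 26.561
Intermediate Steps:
37712/(-7871) + 45272/((-71 + 109)²) = 37712*(-1/7871) + 45272/(38²) = -37712/7871 + 45272/1444 = -37712/7871 + 45272*(1/1444) = -37712/7871 + 11318/361 = 75469946/2841431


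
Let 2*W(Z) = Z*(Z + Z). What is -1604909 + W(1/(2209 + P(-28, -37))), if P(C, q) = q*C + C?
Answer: -16609346077900/10349089 ≈ -1.6049e+6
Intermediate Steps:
P(C, q) = C + C*q (P(C, q) = C*q + C = C + C*q)
W(Z) = Z² (W(Z) = (Z*(Z + Z))/2 = (Z*(2*Z))/2 = (2*Z²)/2 = Z²)
-1604909 + W(1/(2209 + P(-28, -37))) = -1604909 + (1/(2209 - 28*(1 - 37)))² = -1604909 + (1/(2209 - 28*(-36)))² = -1604909 + (1/(2209 + 1008))² = -1604909 + (1/3217)² = -1604909 + 1/10349089 = -16609346077900/10349089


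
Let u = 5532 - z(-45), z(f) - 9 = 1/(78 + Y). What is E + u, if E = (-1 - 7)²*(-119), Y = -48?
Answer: -62791/30 ≈ -2093.0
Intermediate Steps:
E = -7616 (E = (-8)²*(-119) = 64*(-119) = -7616)
z(f) = 271/30 (z(f) = 9 + 1/(78 - 48) = 9 + 1/30 = 271/30)
u = 165689/30 (u = 5532 - 1*271/30 = 5532 - 271/30 = 165689/30 ≈ 5523.0)
E + u = -7616 + 165689/30 = -62791/30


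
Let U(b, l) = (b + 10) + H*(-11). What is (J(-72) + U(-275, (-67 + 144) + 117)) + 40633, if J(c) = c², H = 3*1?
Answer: 45519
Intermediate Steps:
H = 3
U(b, l) = -23 + b (U(b, l) = (b + 10) + 3*(-11) = (10 + b) - 33 = -23 + b)
(J(-72) + U(-275, (-67 + 144) + 117)) + 40633 = ((-72)² + (-23 - 275)) + 40633 = (5184 - 298) + 40633 = 4886 + 40633 = 45519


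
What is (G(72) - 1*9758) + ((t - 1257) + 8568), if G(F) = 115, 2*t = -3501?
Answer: -8165/2 ≈ -4082.5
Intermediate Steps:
t = -3501/2 (t = (1/2)*(-3501) = -3501/2 ≈ -1750.5)
(G(72) - 1*9758) + ((t - 1257) + 8568) = (115 - 1*9758) + ((-3501/2 - 1257) + 8568) = (115 - 9758) + (-6015/2 + 8568) = -9643 + 11121/2 = -8165/2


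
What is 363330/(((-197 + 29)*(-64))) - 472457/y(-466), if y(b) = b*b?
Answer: 3075809659/97285888 ≈ 31.616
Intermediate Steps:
y(b) = b²
363330/(((-197 + 29)*(-64))) - 472457/y(-466) = 363330/(((-197 + 29)*(-64))) - 472457/((-466)²) = 363330/((-168*(-64))) - 472457/217156 = 363330/10752 - 472457*1/217156 = 363330*(1/10752) - 472457/217156 = 60555/1792 - 472457/217156 = 3075809659/97285888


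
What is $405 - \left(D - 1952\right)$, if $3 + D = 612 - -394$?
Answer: $1354$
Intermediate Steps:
$D = 1003$ ($D = -3 + \left(612 - -394\right) = -3 + \left(612 + 394\right) = -3 + 1006 = 1003$)
$405 - \left(D - 1952\right) = 405 - \left(1003 - 1952\right) = 405 - -949 = 405 + 949 = 1354$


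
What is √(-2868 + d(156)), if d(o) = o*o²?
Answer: 2*√948387 ≈ 1947.7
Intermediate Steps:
d(o) = o³
√(-2868 + d(156)) = √(-2868 + 156³) = √(-2868 + 3796416) = √3793548 = 2*√948387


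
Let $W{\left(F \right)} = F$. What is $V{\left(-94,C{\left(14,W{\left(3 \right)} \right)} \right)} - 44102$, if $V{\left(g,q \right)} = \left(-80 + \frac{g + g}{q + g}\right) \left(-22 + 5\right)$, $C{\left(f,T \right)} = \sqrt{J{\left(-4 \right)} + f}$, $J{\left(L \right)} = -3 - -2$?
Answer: $- \frac{22200770}{519} - \frac{188 \sqrt{13}}{519} \approx -42777.0$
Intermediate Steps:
$J{\left(L \right)} = -1$ ($J{\left(L \right)} = -3 + 2 = -1$)
$C{\left(f,T \right)} = \sqrt{-1 + f}$
$V{\left(g,q \right)} = 1360 - \frac{34 g}{g + q}$ ($V{\left(g,q \right)} = \left(-80 + \frac{2 g}{g + q}\right) \left(-17\right) = 1360 - \frac{34 g}{g + q}$)
$V{\left(-94,C{\left(14,W{\left(3 \right)} \right)} \right)} - 44102 = \frac{34 \left(39 \left(-94\right) + 40 \sqrt{-1 + 14}\right)}{-94 + \sqrt{-1 + 14}} - 44102 = \frac{34 \left(-3666 + 40 \sqrt{13}\right)}{-94 + \sqrt{13}} - 44102 = -44102 + \frac{34 \left(-3666 + 40 \sqrt{13}\right)}{-94 + \sqrt{13}}$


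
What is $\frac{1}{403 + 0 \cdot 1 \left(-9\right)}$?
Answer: $\frac{1}{403} \approx 0.0024814$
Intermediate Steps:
$\frac{1}{403 + 0 \cdot 1 \left(-9\right)} = \frac{1}{403 + 0 \left(-9\right)} = \frac{1}{403 + 0} = \frac{1}{403}$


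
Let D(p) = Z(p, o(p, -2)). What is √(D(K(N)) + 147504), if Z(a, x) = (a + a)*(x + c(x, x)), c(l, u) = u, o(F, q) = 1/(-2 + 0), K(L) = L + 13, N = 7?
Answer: 2*√36866 ≈ 384.01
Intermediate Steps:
K(L) = 13 + L
o(F, q) = -½ (o(F, q) = 1/(-2) = -½)
Z(a, x) = 4*a*x (Z(a, x) = (a + a)*(x + x) = (2*a)*(2*x) = 4*a*x)
D(p) = -2*p (D(p) = 4*p*(-½) = -2*p)
√(D(K(N)) + 147504) = √(-2*(13 + 7) + 147504) = √(-2*20 + 147504) = √(-40 + 147504) = √147464 = 2*√36866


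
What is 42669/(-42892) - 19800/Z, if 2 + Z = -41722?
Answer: -25862771/49711828 ≈ -0.52025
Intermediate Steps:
Z = -41724 (Z = -2 - 41722 = -41724)
42669/(-42892) - 19800/Z = 42669/(-42892) - 19800/(-41724) = 42669*(-1/42892) - 19800*(-1/41724) = -42669/42892 + 550/1159 = -25862771/49711828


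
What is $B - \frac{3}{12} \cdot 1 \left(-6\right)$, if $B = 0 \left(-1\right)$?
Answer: $0$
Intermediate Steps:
$B = 0$
$B - \frac{3}{12} \cdot 1 \left(-6\right) = 0 - \frac{3}{12} \cdot 1 \left(-6\right) = 0 \left(-3\right) \frac{1}{12} \cdot 1 \left(-6\right) = 0 \left(- \frac{1}{4}\right) 1 \left(-6\right) = 0 \left(\left(- \frac{1}{4}\right) \left(-6\right)\right) = 0 \cdot \frac{3}{2} = 0$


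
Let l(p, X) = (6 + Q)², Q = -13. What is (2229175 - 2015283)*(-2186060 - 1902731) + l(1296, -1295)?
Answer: -874559684523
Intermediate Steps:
l(p, X) = 49 (l(p, X) = (6 - 13)² = (-7)² = 49)
(2229175 - 2015283)*(-2186060 - 1902731) + l(1296, -1295) = (2229175 - 2015283)*(-2186060 - 1902731) + 49 = 213892*(-4088791) + 49 = -874559684572 + 49 = -874559684523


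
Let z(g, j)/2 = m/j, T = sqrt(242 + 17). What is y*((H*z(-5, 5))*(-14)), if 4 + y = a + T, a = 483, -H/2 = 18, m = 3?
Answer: 1448496/5 + 3024*sqrt(259)/5 ≈ 2.9943e+5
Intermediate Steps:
H = -36 (H = -2*18 = -36)
T = sqrt(259) ≈ 16.093
z(g, j) = 6/j (z(g, j) = 2*(3/j) = 6/j)
y = 479 + sqrt(259) (y = -4 + (483 + sqrt(259)) = 479 + sqrt(259) ≈ 495.09)
y*((H*z(-5, 5))*(-14)) = (479 + sqrt(259))*(-216/5*(-14)) = (479 + sqrt(259))*(3024/5) = 1448496/5 + 3024*sqrt(259)/5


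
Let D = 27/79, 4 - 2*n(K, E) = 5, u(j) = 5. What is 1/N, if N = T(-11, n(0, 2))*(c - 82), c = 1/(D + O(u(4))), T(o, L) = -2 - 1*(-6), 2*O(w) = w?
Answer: -449/146640 ≈ -0.0030619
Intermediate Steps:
n(K, E) = -½ (n(K, E) = 2 - ½*5 = 2 - 5/2 = -½)
O(w) = w/2
T(o, L) = 4 (T(o, L) = -2 + 6 = 4)
D = 27/79 (D = 27*(1/79) = 27/79 ≈ 0.34177)
c = 158/449 (c = 1/(27/79 + (½)*5) = 1/(27/79 + 5/2) = 1/(449/158) = 158/449 ≈ 0.35189)
N = -146640/449 (N = 4*(158/449 - 82) = 4*(-36660/449) = -146640/449 ≈ -326.59)
1/N = 1/(-146640/449) = -449/146640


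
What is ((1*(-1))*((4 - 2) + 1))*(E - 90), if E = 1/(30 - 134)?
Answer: 28083/104 ≈ 270.03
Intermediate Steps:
E = -1/104 (E = 1/(-104) = -1/104 ≈ -0.0096154)
((1*(-1))*((4 - 2) + 1))*(E - 90) = ((1*(-1))*((4 - 2) + 1))*(-1/104 - 90) = -(2 + 1)*(-9361/104) = -1*3*(-9361/104) = -3*(-9361/104) = 28083/104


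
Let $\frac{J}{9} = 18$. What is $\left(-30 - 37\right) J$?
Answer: $-10854$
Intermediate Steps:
$J = 162$ ($J = 9 \cdot 18 = 162$)
$\left(-30 - 37\right) J = \left(-30 - 37\right) 162 = \left(-67\right) 162 = -10854$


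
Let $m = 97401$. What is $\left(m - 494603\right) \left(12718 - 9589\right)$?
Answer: $-1242845058$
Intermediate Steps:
$\left(m - 494603\right) \left(12718 - 9589\right) = \left(97401 - 494603\right) \left(12718 - 9589\right) = \left(-397202\right) 3129 = -1242845058$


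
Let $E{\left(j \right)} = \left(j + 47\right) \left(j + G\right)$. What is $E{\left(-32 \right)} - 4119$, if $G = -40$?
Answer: $-5199$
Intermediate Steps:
$E{\left(j \right)} = \left(-40 + j\right) \left(47 + j\right)$ ($E{\left(j \right)} = \left(j + 47\right) \left(j - 40\right) = \left(47 + j\right) \left(-40 + j\right) = \left(-40 + j\right) \left(47 + j\right)$)
$E{\left(-32 \right)} - 4119 = \left(-1880 + \left(-32\right)^{2} + 7 \left(-32\right)\right) - 4119 = \left(-1880 + 1024 - 224\right) - 4119 = -1080 - 4119 = -5199$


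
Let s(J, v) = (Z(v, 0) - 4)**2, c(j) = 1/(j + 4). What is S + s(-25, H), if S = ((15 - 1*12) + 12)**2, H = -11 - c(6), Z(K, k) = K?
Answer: 45301/100 ≈ 453.01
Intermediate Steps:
c(j) = 1/(4 + j)
H = -111/10 (H = -11 - 1/(4 + 6) = -11 - 1/10 = -111/10 ≈ -11.100)
s(J, v) = (-4 + v)**2 (s(J, v) = (v - 4)**2 = (-4 + v)**2)
S = 225 (S = ((15 - 12) + 12)**2 = (3 + 12)**2 = 15**2 = 225)
S + s(-25, H) = 225 + (-4 - 111/10)**2 = 225 + (-151/10)**2 = 225 + 22801/100 = 45301/100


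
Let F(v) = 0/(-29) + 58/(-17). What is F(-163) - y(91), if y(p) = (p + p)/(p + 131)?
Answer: -7985/1887 ≈ -4.2316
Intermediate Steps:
y(p) = 2*p/(131 + p) (y(p) = (2*p)/(131 + p) = 2*p/(131 + p))
F(v) = -58/17 (F(v) = 0*(-1/29) + 58*(-1/17) = 0 - 58/17 = -58/17)
F(-163) - y(91) = -58/17 - 2*91/(131 + 91) = -58/17 - 2*91/222 = -58/17 - 1*91/111 = -58/17 - 91/111 = -7985/1887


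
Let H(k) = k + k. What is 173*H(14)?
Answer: 4844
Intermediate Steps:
H(k) = 2*k
173*H(14) = 173*(2*14) = 173*28 = 4844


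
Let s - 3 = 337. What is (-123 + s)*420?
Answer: 91140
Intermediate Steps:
s = 340 (s = 3 + 337 = 340)
(-123 + s)*420 = (-123 + 340)*420 = 217*420 = 91140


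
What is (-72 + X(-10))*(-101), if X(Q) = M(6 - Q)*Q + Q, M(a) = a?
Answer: 24442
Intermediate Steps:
X(Q) = Q + Q*(6 - Q) (X(Q) = (6 - Q)*Q + Q = Q*(6 - Q) + Q = Q + Q*(6 - Q))
(-72 + X(-10))*(-101) = (-72 - 10*(7 - 1*(-10)))*(-101) = (-72 - 10*(7 + 10))*(-101) = (-72 - 10*17)*(-101) = (-72 - 170)*(-101) = -242*(-101) = 24442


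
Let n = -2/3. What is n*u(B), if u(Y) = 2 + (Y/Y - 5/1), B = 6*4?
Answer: 4/3 ≈ 1.3333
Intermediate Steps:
B = 24
n = -⅔ (n = -2*⅓ = -⅔ ≈ -0.66667)
u(Y) = -2 (u(Y) = 2 + (1 - 5*1) = 2 + (1 - 5) = 2 - 4 = -2)
n*u(B) = -⅔*(-2) = 4/3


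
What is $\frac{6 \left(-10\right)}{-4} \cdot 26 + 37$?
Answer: $427$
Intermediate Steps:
$\frac{6 \left(-10\right)}{-4} \cdot 26 + 37 = \left(-60\right) \left(- \frac{1}{4}\right) 26 + 37 = 15 \cdot 26 + 37 = 390 + 37 = 427$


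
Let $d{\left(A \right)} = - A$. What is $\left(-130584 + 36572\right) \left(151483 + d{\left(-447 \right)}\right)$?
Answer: $-14283243160$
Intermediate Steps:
$\left(-130584 + 36572\right) \left(151483 + d{\left(-447 \right)}\right) = \left(-130584 + 36572\right) \left(151483 - -447\right) = - 94012 \left(151483 + 447\right) = \left(-94012\right) 151930 = -14283243160$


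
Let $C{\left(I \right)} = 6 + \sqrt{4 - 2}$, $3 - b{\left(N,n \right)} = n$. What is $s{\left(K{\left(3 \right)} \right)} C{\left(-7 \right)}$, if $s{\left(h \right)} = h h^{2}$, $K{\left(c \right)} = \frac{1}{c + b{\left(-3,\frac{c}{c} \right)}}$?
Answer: $\frac{6}{125} + \frac{\sqrt{2}}{125} \approx 0.059314$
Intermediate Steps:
$b{\left(N,n \right)} = 3 - n$
$K{\left(c \right)} = \frac{1}{2 + c}$ ($K{\left(c \right)} = \frac{1}{c + \left(3 - \frac{c}{c}\right)} = \frac{1}{c + \left(3 - 1\right)} = \frac{1}{c + 2} = \frac{1}{2 + c}$)
$s{\left(h \right)} = h^{3}$
$C{\left(I \right)} = 6 + \sqrt{2}$
$s{\left(K{\left(3 \right)} \right)} C{\left(-7 \right)} = \left(\frac{1}{2 + 3}\right)^{3} \left(6 + \sqrt{2}\right) = \left(\frac{1}{5}\right)^{3} \left(6 + \sqrt{2}\right) = \frac{6 + \sqrt{2}}{125} = \frac{6}{125} + \frac{\sqrt{2}}{125}$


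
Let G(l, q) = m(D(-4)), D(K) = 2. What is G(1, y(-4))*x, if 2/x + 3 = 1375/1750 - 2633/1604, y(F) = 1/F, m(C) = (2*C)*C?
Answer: -179648/43293 ≈ -4.1496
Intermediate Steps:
m(C) = 2*C²
G(l, q) = 8 (G(l, q) = 2*2² = 2*4 = 8)
x = -22456/43293 (x = 2/(-3 + (1375/1750 - 2633/1604)) = 2/(-3 + (1375*(1/1750) - 2633*1/1604)) = 2/(-3 + (11/14 - 2633/1604)) = 2/(-3 - 9609/11228) = 2/(-43293/11228) = 2*(-11228/43293) = -22456/43293 ≈ -0.51870)
G(1, y(-4))*x = 8*(-22456/43293) = -179648/43293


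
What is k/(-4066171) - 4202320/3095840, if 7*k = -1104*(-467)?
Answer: -1515094725677/1101468797506 ≈ -1.3755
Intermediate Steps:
k = 515568/7 (k = (-1104*(-467))/7 = (⅐)*515568 = 515568/7 ≈ 73653.)
k/(-4066171) - 4202320/3095840 = (515568/7)/(-4066171) - 4202320/3095840 = (515568/7)*(-1/4066171) - 4202320*1/3095840 = -515568/28463197 - 52529/38698 = -1515094725677/1101468797506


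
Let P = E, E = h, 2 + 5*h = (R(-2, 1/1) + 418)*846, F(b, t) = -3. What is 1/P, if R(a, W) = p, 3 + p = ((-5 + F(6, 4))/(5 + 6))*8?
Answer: 55/3807824 ≈ 1.4444e-5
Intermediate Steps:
p = -97/11 (p = -3 + ((-5 - 3)/(5 + 6))*8 = -3 - 8/11*8 = -3 - 64/11 = -97/11 ≈ -8.8182)
R(a, W) = -97/11
h = 3807824/55 (h = -2/5 + ((-97/11 + 418)*846)/5 = -2/5 + ((4501/11)*846)/5 = -2/5 + (1/5)*(3807846/11) = -2/5 + 3807846/55 = 3807824/55 ≈ 69233.)
E = 3807824/55 ≈ 69233.
P = 3807824/55 ≈ 69233.
1/P = 1/(3807824/55) = 55/3807824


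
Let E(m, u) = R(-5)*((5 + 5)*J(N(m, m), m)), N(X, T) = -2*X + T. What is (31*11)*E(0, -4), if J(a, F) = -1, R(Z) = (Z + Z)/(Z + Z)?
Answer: -3410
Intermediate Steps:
N(X, T) = T - 2*X
R(Z) = 1 (R(Z) = (2*Z)/((2*Z)) = (2*Z)*(1/(2*Z)) = 1)
E(m, u) = -10 (E(m, u) = 1*((5 + 5)*(-1)) = 1*(10*(-1)) = 1*(-10) = -10)
(31*11)*E(0, -4) = (31*11)*(-10) = 341*(-10) = -3410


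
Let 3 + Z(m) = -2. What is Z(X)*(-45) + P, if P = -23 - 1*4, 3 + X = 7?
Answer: 198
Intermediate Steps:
X = 4 (X = -3 + 7 = 4)
P = -27 (P = -23 - 4 = -27)
Z(m) = -5 (Z(m) = -3 - 2 = -5)
Z(X)*(-45) + P = -5*(-45) - 27 = 225 - 27 = 198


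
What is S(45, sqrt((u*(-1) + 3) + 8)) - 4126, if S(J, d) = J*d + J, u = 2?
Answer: -3946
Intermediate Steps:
S(J, d) = J + J*d
S(45, sqrt((u*(-1) + 3) + 8)) - 4126 = 45*(1 + sqrt((2*(-1) + 3) + 8)) - 4126 = 45*(1 + sqrt((-2 + 3) + 8)) - 4126 = 45*(1 + sqrt(1 + 8)) - 4126 = 45*(1 + sqrt(9)) - 4126 = 45*(1 + 3) - 4126 = 45*4 - 4126 = 180 - 4126 = -3946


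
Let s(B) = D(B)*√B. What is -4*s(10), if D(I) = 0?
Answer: 0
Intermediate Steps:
s(B) = 0 (s(B) = 0*√B = 0)
-4*s(10) = -4*0 = 0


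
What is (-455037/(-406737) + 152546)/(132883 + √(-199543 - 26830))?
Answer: 2748310897388879/2394069988727898 - 20682185813*I*√226373/2394069988727898 ≈ 1.148 - 0.0041103*I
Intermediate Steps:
(-455037/(-406737) + 152546)/(132883 + √(-199543 - 26830)) = (-455037*(-1/406737) + 152546)/(132883 + √(-226373)) = (151679/135579 + 152546)/(132883 + I*√226373) = 20682185813/(135579*(132883 + I*√226373))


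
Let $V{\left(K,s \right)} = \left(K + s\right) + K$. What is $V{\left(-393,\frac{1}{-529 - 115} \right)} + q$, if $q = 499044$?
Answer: $\frac{320878151}{644} \approx 4.9826 \cdot 10^{5}$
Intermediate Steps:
$V{\left(K,s \right)} = s + 2 K$
$V{\left(-393,\frac{1}{-529 - 115} \right)} + q = \left(\frac{1}{-529 - 115} + 2 \left(-393\right)\right) + 499044 = \left(\frac{1}{-644} - 786\right) + 499044 = \left(- \frac{1}{644} - 786\right) + 499044 = - \frac{506185}{644} + 499044 = \frac{320878151}{644}$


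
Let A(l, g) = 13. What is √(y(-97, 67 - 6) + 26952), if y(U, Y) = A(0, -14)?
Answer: √26965 ≈ 164.21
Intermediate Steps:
y(U, Y) = 13
√(y(-97, 67 - 6) + 26952) = √(13 + 26952) = √26965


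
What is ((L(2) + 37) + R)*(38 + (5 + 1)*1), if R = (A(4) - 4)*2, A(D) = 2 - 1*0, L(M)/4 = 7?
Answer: 2684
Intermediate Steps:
L(M) = 28 (L(M) = 4*7 = 28)
A(D) = 2 (A(D) = 2 + 0 = 2)
R = -4 (R = (2 - 4)*2 = -2*2 = -4)
((L(2) + 37) + R)*(38 + (5 + 1)*1) = ((28 + 37) - 4)*(38 + (5 + 1)*1) = (65 - 4)*(38 + 6*1) = 61*(38 + 6) = 61*44 = 2684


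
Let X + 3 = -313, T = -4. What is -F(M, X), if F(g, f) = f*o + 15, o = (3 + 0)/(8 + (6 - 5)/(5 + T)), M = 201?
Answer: 271/3 ≈ 90.333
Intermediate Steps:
X = -316 (X = -3 - 313 = -316)
o = 1/3 (o = (3 + 0)/(8 + (6 - 5)/(5 - 4)) = 3/(8 + 1/1) = 3/(8 + 1*1) = 3/(8 + 1) = 3/9 = 3*(1/9) = 1/3 ≈ 0.33333)
F(g, f) = 15 + f/3 (F(g, f) = f*(1/3) + 15 = f/3 + 15 = 15 + f/3)
-F(M, X) = -(15 + (1/3)*(-316)) = -(15 - 316/3) = -1*(-271/3) = 271/3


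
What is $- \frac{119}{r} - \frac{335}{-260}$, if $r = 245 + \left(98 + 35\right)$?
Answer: $\frac{1367}{1404} \approx 0.97365$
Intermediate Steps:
$r = 378$ ($r = 245 + 133 = 378$)
$- \frac{119}{r} - \frac{335}{-260} = - \frac{119}{378} - \frac{335}{-260} = \left(-119\right) \frac{1}{378} - - \frac{67}{52} = - \frac{17}{54} + \frac{67}{52} = \frac{1367}{1404}$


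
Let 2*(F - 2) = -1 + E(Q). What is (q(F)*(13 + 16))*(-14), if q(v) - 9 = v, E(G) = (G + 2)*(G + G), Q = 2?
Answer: -7511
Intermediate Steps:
E(G) = 2*G*(2 + G) (E(G) = (2 + G)*(2*G) = 2*G*(2 + G))
F = 19/2 (F = 2 + (-1 + 2*2*(2 + 2))/2 = 2 + (-1 + 2*2*4)/2 = 2 + (-1 + 16)/2 = 2 + (½)*15 = 2 + 15/2 = 19/2 ≈ 9.5000)
q(v) = 9 + v
(q(F)*(13 + 16))*(-14) = ((9 + 19/2)*(13 + 16))*(-14) = ((37/2)*29)*(-14) = (1073/2)*(-14) = -7511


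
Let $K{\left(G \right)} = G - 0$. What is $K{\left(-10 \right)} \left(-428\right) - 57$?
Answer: $4223$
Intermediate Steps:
$K{\left(G \right)} = G$ ($K{\left(G \right)} = G + 0 = G$)
$K{\left(-10 \right)} \left(-428\right) - 57 = \left(-10\right) \left(-428\right) - 57 = 4280 - 57 = 4223$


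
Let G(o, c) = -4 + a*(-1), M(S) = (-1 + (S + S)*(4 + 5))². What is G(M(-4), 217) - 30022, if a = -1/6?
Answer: -180155/6 ≈ -30026.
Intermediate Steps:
a = -⅙ (a = -1*⅙ = -⅙ ≈ -0.16667)
M(S) = (-1 + 18*S)² (M(S) = (-1 + (2*S)*9)² = (-1 + 18*S)²)
G(o, c) = -23/6 (G(o, c) = -4 - ⅙*(-1) = -4 + ⅙ = -23/6)
G(M(-4), 217) - 30022 = -23/6 - 30022 = -180155/6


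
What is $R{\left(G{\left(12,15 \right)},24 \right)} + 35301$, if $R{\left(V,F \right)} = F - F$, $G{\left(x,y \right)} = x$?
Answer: $35301$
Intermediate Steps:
$R{\left(V,F \right)} = 0$
$R{\left(G{\left(12,15 \right)},24 \right)} + 35301 = 0 + 35301 = 35301$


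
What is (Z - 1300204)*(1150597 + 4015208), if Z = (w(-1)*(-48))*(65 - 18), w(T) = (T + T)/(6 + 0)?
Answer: -6712715638860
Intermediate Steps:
w(T) = T/3 (w(T) = (2*T)/6 = (2*T)*(⅙) = T/3)
Z = 752 (Z = (((⅓)*(-1))*(-48))*(65 - 18) = -⅓*(-48)*47 = 16*47 = 752)
(Z - 1300204)*(1150597 + 4015208) = (752 - 1300204)*(1150597 + 4015208) = -1299452*5165805 = -6712715638860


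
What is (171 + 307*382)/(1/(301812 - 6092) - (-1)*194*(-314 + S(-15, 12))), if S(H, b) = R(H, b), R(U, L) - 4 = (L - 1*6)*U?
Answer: -34730835400/22947871999 ≈ -1.5135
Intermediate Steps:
R(U, L) = 4 + U*(-6 + L) (R(U, L) = 4 + (L - 1*6)*U = 4 + (L - 6)*U = 4 + (-6 + L)*U = 4 + U*(-6 + L))
S(H, b) = 4 - 6*H + H*b (S(H, b) = 4 - 6*H + b*H = 4 - 6*H + H*b)
(171 + 307*382)/(1/(301812 - 6092) - (-1)*194*(-314 + S(-15, 12))) = (171 + 307*382)/(1/(301812 - 6092) - (-1)*194*(-314 + (4 - 6*(-15) - 15*12))) = (171 + 117274)/(1/295720 - (-1)*194*(-314 + (4 + 90 - 180))) = 117445/(1/295720 - (-1)*194*(-314 - 86)) = 117445/(1/295720 - (-1)*194*(-400)) = 117445/(1/295720 - (-1)*(-77600)) = 117445/(1/295720 - 1*77600) = 117445/(1/295720 - 77600) = 117445/(-22947871999/295720) = 117445*(-295720/22947871999) = -34730835400/22947871999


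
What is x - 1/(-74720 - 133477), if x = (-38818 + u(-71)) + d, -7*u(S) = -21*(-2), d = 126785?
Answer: 18313216318/208197 ≈ 87961.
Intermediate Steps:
u(S) = -6 (u(S) = -(-3)*(-2) = -1/7*42 = -6)
x = 87961 (x = (-38818 - 6) + 126785 = -38824 + 126785 = 87961)
x - 1/(-74720 - 133477) = 87961 - 1/(-74720 - 133477) = 87961 - 1/(-208197) = 87961 - 1*(-1/208197) = 87961 + 1/208197 = 18313216318/208197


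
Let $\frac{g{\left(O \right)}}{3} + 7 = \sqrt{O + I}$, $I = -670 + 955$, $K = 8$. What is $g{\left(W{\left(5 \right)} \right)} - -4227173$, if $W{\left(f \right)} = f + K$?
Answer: $4227152 + 3 \sqrt{298} \approx 4.2272 \cdot 10^{6}$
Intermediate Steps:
$I = 285$
$W{\left(f \right)} = 8 + f$ ($W{\left(f \right)} = f + 8 = 8 + f$)
$g{\left(O \right)} = -21 + 3 \sqrt{285 + O}$ ($g{\left(O \right)} = -21 + 3 \sqrt{O + 285} = -21 + 3 \sqrt{285 + O}$)
$g{\left(W{\left(5 \right)} \right)} - -4227173 = \left(-21 + 3 \sqrt{285 + \left(8 + 5\right)}\right) - -4227173 = \left(-21 + 3 \sqrt{285 + 13}\right) + 4227173 = \left(-21 + 3 \sqrt{298}\right) + 4227173 = 4227152 + 3 \sqrt{298}$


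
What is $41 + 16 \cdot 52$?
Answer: $873$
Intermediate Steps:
$41 + 16 \cdot 52 = 41 + 832 = 873$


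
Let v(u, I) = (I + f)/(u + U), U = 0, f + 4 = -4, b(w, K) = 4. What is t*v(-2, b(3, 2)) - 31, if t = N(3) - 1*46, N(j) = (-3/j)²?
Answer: -121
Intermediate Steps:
f = -8 (f = -4 - 4 = -8)
v(u, I) = (-8 + I)/u (v(u, I) = (I - 8)/(u + 0) = (-8 + I)/u)
N(j) = 9/j²
t = -45 (t = 9/3² - 1*46 = 9*(⅑) - 46 = 1 - 46 = -45)
t*v(-2, b(3, 2)) - 31 = -45*(-8 + 4)/(-2) - 31 = -(-45)*(-4)/2 - 31 = -45*2 - 31 = -90 - 31 = -121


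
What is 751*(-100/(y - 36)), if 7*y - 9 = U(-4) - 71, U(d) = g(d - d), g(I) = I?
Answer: 262850/157 ≈ 1674.2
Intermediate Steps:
U(d) = 0 (U(d) = d - d = 0)
y = -62/7 (y = 9/7 + (0 - 71)/7 = 9/7 + (1/7)*(-71) = 9/7 - 71/7 = -62/7 ≈ -8.8571)
751*(-100/(y - 36)) = 751*(-100/(-62/7 - 36)) = 751*(-100/(-314/7)) = 751*(-100*(-7/314)) = 751*(350/157) = 262850/157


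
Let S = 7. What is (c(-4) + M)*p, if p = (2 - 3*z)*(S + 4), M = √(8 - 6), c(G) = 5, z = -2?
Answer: 440 + 88*√2 ≈ 564.45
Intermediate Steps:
M = √2 ≈ 1.4142
p = 88 (p = (2 - 3*(-2))*(7 + 4) = (2 + 6)*11 = 8*11 = 88)
(c(-4) + M)*p = (5 + √2)*88 = 440 + 88*√2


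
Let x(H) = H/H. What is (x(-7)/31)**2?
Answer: 1/961 ≈ 0.0010406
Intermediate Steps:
x(H) = 1
(x(-7)/31)**2 = (1/31)**2 = 1/961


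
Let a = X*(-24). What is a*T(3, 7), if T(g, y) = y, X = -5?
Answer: 840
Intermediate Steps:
a = 120 (a = -5*(-24) = 120)
a*T(3, 7) = 120*7 = 840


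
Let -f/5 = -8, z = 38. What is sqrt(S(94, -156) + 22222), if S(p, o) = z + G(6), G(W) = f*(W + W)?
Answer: 2*sqrt(5685) ≈ 150.80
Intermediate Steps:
f = 40 (f = -5*(-8) = 40)
G(W) = 80*W (G(W) = 40*(W + W) = 40*(2*W) = 80*W)
S(p, o) = 518 (S(p, o) = 38 + 80*6 = 38 + 480 = 518)
sqrt(S(94, -156) + 22222) = sqrt(518 + 22222) = sqrt(22740) = 2*sqrt(5685)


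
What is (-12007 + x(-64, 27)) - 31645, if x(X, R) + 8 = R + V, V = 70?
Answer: -43563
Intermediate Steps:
x(X, R) = 62 + R (x(X, R) = -8 + (R + 70) = -8 + (70 + R) = 62 + R)
(-12007 + x(-64, 27)) - 31645 = (-12007 + (62 + 27)) - 31645 = (-12007 + 89) - 31645 = -11918 - 31645 = -43563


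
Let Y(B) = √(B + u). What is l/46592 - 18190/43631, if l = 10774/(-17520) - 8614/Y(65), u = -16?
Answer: -7894743028117/17807814635520 ≈ -0.44333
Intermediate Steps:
Y(B) = √(-16 + B) (Y(B) = √(B - 16) = √(-16 + B))
l = -75496349/61320 (l = 10774/(-17520) - 8614/√(-16 + 65) = 10774*(-1/17520) - 8614/(√49) = -5387/8760 - 8614/7 = -75496349/61320 ≈ -1231.2)
l/46592 - 18190/43631 = -75496349/61320/46592 - 18190/43631 = -75496349/61320*1/46592 - 18190*1/43631 = -75496349/2857021440 - 18190/43631 = -7894743028117/17807814635520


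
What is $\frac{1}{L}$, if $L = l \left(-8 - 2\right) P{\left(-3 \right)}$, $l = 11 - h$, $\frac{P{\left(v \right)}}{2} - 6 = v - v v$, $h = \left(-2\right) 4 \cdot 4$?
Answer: $\frac{1}{5160} \approx 0.0001938$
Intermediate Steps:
$h = -32$ ($h = \left(-8\right) 4 = -32$)
$P{\left(v \right)} = 12 - 2 v^{2} + 2 v$ ($P{\left(v \right)} = 12 + 2 \left(v - v v\right) = 12 + 2 \left(v - v^{2}\right) = 12 - \left(- 2 v + 2 v^{2}\right) = 12 - 2 v^{2} + 2 v$)
$l = 43$ ($l = 11 - -32 = 11 + 32 = 43$)
$L = 5160$ ($L = 43 \left(-8 - 2\right) \left(12 - 2 \left(-3\right)^{2} + 2 \left(-3\right)\right) = 43 \left(-10\right) \left(12 - 18 - 6\right) = - 430 \left(12 - 18 - 6\right) = \left(-430\right) \left(-12\right) = 5160$)
$\frac{1}{L} = \frac{1}{5160}$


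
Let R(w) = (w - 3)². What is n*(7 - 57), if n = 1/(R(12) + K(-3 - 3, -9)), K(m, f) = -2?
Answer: -50/79 ≈ -0.63291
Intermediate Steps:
R(w) = (-3 + w)²
n = 1/79 (n = 1/((-3 + 12)² - 2) = 1/(9² - 2) = 1/(81 - 2) = 1/79 ≈ 0.012658)
n*(7 - 57) = (7 - 57)/79 = (1/79)*(-50) = -50/79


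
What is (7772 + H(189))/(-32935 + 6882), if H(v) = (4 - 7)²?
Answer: -7781/26053 ≈ -0.29866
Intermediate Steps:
H(v) = 9 (H(v) = (-3)² = 9)
(7772 + H(189))/(-32935 + 6882) = (7772 + 9)/(-32935 + 6882) = 7781/(-26053) = 7781*(-1/26053) = -7781/26053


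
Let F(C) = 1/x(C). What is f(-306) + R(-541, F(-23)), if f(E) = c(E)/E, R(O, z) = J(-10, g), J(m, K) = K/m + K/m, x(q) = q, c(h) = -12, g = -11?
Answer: 571/255 ≈ 2.2392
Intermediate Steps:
F(C) = 1/C
J(m, K) = 2*K/m
R(O, z) = 11/5 (R(O, z) = 2*(-11)/(-10) = 2*(-11)*(-⅒) = 11/5)
f(E) = -12/E
f(-306) + R(-541, F(-23)) = -12/(-306) + 11/5 = -12*(-1/306) + 11/5 = 2/51 + 11/5 = 571/255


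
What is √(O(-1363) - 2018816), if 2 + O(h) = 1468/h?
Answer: I*√3750499497926/1363 ≈ 1420.9*I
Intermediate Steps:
O(h) = -2 + 1468/h
√(O(-1363) - 2018816) = √((-2 + 1468/(-1363)) - 2018816) = √((-2 + 1468*(-1/1363)) - 2018816) = √((-2 - 1468/1363) - 2018816) = √(-4194/1363 - 2018816) = √(-2751650402/1363) = I*√3750499497926/1363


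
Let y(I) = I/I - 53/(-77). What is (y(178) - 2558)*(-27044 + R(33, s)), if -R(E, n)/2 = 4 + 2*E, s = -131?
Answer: 5350789824/77 ≈ 6.9491e+7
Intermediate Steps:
R(E, n) = -8 - 4*E (R(E, n) = -2*(4 + 2*E) = -8 - 4*E)
y(I) = 130/77 (y(I) = 1 - 53*(-1/77) = 1 + 53/77 = 130/77)
(y(178) - 2558)*(-27044 + R(33, s)) = (130/77 - 2558)*(-27044 + (-8 - 4*33)) = -196836*(-27044 + (-8 - 132))/77 = -196836*(-27044 - 140)/77 = -196836/77*(-27184) = 5350789824/77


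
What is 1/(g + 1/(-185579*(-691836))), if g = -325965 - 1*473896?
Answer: -128390233044/102694340192806883 ≈ -1.2502e-6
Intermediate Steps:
g = -799861 (g = -325965 - 473896 = -799861)
1/(g + 1/(-185579*(-691836))) = 1/(-799861 + 1/(-185579*(-691836))) = 1/(-799861 - 1/185579*(-1/691836)) = 1/(-799861 + 1/128390233044) = 1/(-102694340192806883/128390233044) = -128390233044/102694340192806883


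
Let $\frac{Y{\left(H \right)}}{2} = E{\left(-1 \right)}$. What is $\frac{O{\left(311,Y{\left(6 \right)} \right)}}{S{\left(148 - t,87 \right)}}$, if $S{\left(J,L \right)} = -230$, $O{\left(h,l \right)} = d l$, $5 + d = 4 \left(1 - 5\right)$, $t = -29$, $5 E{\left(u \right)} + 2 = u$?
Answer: $- \frac{63}{575} \approx -0.10957$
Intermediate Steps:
$E{\left(u \right)} = - \frac{2}{5} + \frac{u}{5}$
$Y{\left(H \right)} = - \frac{6}{5}$ ($Y{\left(H \right)} = 2 \left(- \frac{2}{5} + \frac{1}{5} \left(-1\right)\right) = 2 \left(- \frac{2}{5} - \frac{1}{5}\right) = 2 \left(- \frac{3}{5}\right) = - \frac{6}{5}$)
$d = -21$ ($d = -5 + 4 \left(1 - 5\right) = -5 + 4 \left(-4\right) = -5 - 16 = -21$)
$O{\left(h,l \right)} = - 21 l$
$\frac{O{\left(311,Y{\left(6 \right)} \right)}}{S{\left(148 - t,87 \right)}} = \frac{\left(-21\right) \left(- \frac{6}{5}\right)}{-230} = \frac{126}{5} \left(- \frac{1}{230}\right) = - \frac{63}{575}$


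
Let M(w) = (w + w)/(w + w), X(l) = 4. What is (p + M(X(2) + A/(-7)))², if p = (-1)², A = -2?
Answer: 4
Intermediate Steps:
p = 1
M(w) = 1 (M(w) = (2*w)/((2*w)) = (2*w)*(1/(2*w)) = 1)
(p + M(X(2) + A/(-7)))² = (1 + 1)² = 2² = 4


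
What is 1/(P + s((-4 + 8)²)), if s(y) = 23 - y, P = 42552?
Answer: 1/42559 ≈ 2.3497e-5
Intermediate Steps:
1/(P + s((-4 + 8)²)) = 1/(42552 + (23 - (-4 + 8)²)) = 1/(42552 + (23 - 1*4²)) = 1/(42552 + (23 - 1*16)) = 1/(42552 + (23 - 16)) = 1/(42552 + 7) = 1/42559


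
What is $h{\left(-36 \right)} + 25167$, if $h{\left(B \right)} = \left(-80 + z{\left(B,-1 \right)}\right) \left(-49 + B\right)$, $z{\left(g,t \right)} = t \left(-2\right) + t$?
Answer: $31882$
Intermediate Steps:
$z{\left(g,t \right)} = - t$ ($z{\left(g,t \right)} = - 2 t + t = - t$)
$h{\left(B \right)} = 3871 - 79 B$ ($h{\left(B \right)} = \left(-80 - -1\right) \left(-49 + B\right) = \left(-80 + 1\right) \left(-49 + B\right) = - 79 \left(-49 + B\right) = 3871 - 79 B$)
$h{\left(-36 \right)} + 25167 = \left(3871 - -2844\right) + 25167 = \left(3871 + 2844\right) + 25167 = 6715 + 25167 = 31882$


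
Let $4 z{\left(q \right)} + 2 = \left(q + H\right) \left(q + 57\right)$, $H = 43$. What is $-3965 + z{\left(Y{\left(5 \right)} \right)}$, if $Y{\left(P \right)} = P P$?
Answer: $- \frac{5143}{2} \approx -2571.5$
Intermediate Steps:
$Y{\left(P \right)} = P^{2}$
$z{\left(q \right)} = - \frac{1}{2} + \frac{\left(43 + q\right) \left(57 + q\right)}{4}$ ($z{\left(q \right)} = - \frac{1}{2} + \frac{\left(q + 43\right) \left(q + 57\right)}{4} = - \frac{1}{2} + \frac{\left(43 + q\right) \left(57 + q\right)}{4}$)
$-3965 + z{\left(Y{\left(5 \right)} \right)} = -3965 + \left(\frac{2449}{4} + 25 \cdot 5^{2} + \frac{\left(5^{2}\right)^{2}}{4}\right) = -3965 + \left(\frac{2449}{4} + 25 \cdot 25 + \frac{25^{2}}{4}\right) = -3965 + \left(\frac{2449}{4} + 625 + \frac{1}{4} \cdot 625\right) = -3965 + \left(\frac{2449}{4} + 625 + \frac{625}{4}\right) = -3965 + \frac{2787}{2} = - \frac{5143}{2}$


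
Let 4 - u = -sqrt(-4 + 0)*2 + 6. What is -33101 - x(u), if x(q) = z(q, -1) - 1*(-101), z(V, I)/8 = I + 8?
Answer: -33258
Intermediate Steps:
z(V, I) = 64 + 8*I (z(V, I) = 8*(I + 8) = 8*(8 + I) = 64 + 8*I)
u = -2 + 4*I (u = 4 - (-sqrt(-4 + 0)*2 + 6) = 4 - (-sqrt(-4)*2 + 6) = 4 - (-2*I*2 + 6) = 4 - (-4*I + 6) = 4 - (6 - 4*I) = 4 + (-6 + 4*I) = -2 + 4*I ≈ -2.0 + 4.0*I)
x(q) = 157 (x(q) = (64 + 8*(-1)) - 1*(-101) = (64 - 8) + 101 = 56 + 101 = 157)
-33101 - x(u) = -33101 - 1*157 = -33101 - 157 = -33258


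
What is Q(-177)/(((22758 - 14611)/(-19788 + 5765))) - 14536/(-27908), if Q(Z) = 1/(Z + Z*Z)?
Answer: 922194441625/1770730115088 ≈ 0.52080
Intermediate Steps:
Q(Z) = 1/(Z + Z²)
Q(-177)/(((22758 - 14611)/(-19788 + 5765))) - 14536/(-27908) = (1/((-177)*(1 - 177)))/(((22758 - 14611)/(-19788 + 5765))) - 14536/(-27908) = (-1/177/(-176))/((8147/(-14023))) - 14536*(-1/27908) = (-1/177*(-1/176))/((8147*(-1/14023))) + 3634/6977 = 1/(31152*(-8147/14023)) + 3634/6977 = (1/31152)*(-14023/8147) + 3634/6977 = -14023/253795344 + 3634/6977 = 922194441625/1770730115088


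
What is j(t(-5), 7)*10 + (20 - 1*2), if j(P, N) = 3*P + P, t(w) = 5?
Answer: 218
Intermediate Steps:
j(P, N) = 4*P
j(t(-5), 7)*10 + (20 - 1*2) = (4*5)*10 + (20 - 1*2) = 20*10 + (20 - 2) = 200 + 18 = 218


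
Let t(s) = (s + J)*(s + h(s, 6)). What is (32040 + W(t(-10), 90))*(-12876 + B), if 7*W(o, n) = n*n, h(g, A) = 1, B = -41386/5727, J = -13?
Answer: -5715172155480/13363 ≈ -4.2769e+8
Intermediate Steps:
B = -41386/5727 (B = -41386*1/5727 = -41386/5727 ≈ -7.2265)
t(s) = (1 + s)*(-13 + s) (t(s) = (s - 13)*(s + 1) = (-13 + s)*(1 + s) = (1 + s)*(-13 + s))
W(o, n) = n²/7 (W(o, n) = (n*n)/7 = n²/7)
(32040 + W(t(-10), 90))*(-12876 + B) = (32040 + (⅐)*90²)*(-12876 - 41386/5727) = (32040 + (⅐)*8100)*(-73782238/5727) = (32040 + 8100/7)*(-73782238/5727) = (232380/7)*(-73782238/5727) = -5715172155480/13363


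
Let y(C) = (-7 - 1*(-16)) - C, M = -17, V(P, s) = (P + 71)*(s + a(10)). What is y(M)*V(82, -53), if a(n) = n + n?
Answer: -131274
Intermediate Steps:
a(n) = 2*n
V(P, s) = (20 + s)*(71 + P) (V(P, s) = (P + 71)*(s + 2*10) = (71 + P)*(s + 20) = (71 + P)*(20 + s) = (20 + s)*(71 + P))
y(C) = 9 - C (y(C) = (-7 + 16) - C = 9 - C)
y(M)*V(82, -53) = (9 - 1*(-17))*(1420 + 20*82 + 71*(-53) + 82*(-53)) = (9 + 17)*(1420 + 1640 - 3763 - 4346) = 26*(-5049) = -131274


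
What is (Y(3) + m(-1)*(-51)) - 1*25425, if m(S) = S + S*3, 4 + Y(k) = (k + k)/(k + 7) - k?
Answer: -126137/5 ≈ -25227.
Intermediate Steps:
Y(k) = -4 - k + 2*k/(7 + k) (Y(k) = -4 + ((k + k)/(k + 7) - k) = -4 + ((2*k)/(7 + k) - k) = -4 + (2*k/(7 + k) - k) = -4 + (-k + 2*k/(7 + k)) = -4 - k + 2*k/(7 + k))
m(S) = 4*S (m(S) = S + 3*S = 4*S)
(Y(3) + m(-1)*(-51)) - 1*25425 = ((-28 - 1*3**2 - 9*3)/(7 + 3) + (4*(-1))*(-51)) - 1*25425 = ((-28 - 1*9 - 27)/10 - 4*(-51)) - 25425 = ((-28 - 9 - 27)/10 + 204) - 25425 = ((1/10)*(-64) + 204) - 25425 = (-32/5 + 204) - 25425 = 988/5 - 25425 = -126137/5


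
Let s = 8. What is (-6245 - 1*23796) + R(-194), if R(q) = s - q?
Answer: -29839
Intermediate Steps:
R(q) = 8 - q
(-6245 - 1*23796) + R(-194) = (-6245 - 1*23796) + (8 - 1*(-194)) = (-6245 - 23796) + (8 + 194) = -30041 + 202 = -29839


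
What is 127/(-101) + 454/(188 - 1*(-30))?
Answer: 9084/11009 ≈ 0.82514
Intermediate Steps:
127/(-101) + 454/(188 - 1*(-30)) = 127*(-1/101) + 454/(188 + 30) = -127/101 + 454/218 = -127/101 + 454*(1/218) = -127/101 + 227/109 = 9084/11009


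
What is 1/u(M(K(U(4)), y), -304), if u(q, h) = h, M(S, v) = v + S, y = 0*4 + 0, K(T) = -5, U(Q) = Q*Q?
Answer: -1/304 ≈ -0.0032895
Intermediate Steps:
U(Q) = Q²
y = 0 (y = 0 + 0 = 0)
M(S, v) = S + v
1/u(M(K(U(4)), y), -304) = 1/(-304) = -1/304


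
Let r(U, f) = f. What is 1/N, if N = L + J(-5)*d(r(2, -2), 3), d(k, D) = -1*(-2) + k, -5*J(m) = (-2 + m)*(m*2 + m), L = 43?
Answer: 1/43 ≈ 0.023256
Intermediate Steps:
J(m) = -3*m*(-2 + m)/5 (J(m) = -(-2 + m)*(m*2 + m)/5 = -(-2 + m)*(2*m + m)/5 = -(-2 + m)*3*m/5 = -3*m*(-2 + m)/5)
d(k, D) = 2 + k
N = 43 (N = 43 + ((⅗)*(-5)*(2 - 1*(-5)))*(2 - 2) = 43 + ((⅗)*(-5)*(2 + 5))*0 = 43 + ((⅗)*(-5)*7)*0 = 43 - 21*0 = 43 + 0 = 43)
1/N = 1/43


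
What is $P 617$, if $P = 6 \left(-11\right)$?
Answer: $-40722$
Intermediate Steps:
$P = -66$
$P 617 = \left(-66\right) 617 = -40722$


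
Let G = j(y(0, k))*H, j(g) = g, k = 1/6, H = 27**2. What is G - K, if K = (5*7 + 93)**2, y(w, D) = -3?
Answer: -18571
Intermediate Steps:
H = 729
k = 1/6 (k = 1*(1/6) = 1/6 ≈ 0.16667)
G = -2187 (G = -3*729 = -2187)
K = 16384 (K = (35 + 93)**2 = 128**2 = 16384)
G - K = -2187 - 1*16384 = -2187 - 16384 = -18571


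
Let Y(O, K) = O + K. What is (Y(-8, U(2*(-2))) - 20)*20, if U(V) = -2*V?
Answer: -400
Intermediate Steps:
Y(O, K) = K + O
(Y(-8, U(2*(-2))) - 20)*20 = ((-4*(-2) - 8) - 20)*20 = ((-2*(-4) - 8) - 20)*20 = ((8 - 8) - 20)*20 = (0 - 20)*20 = -20*20 = -400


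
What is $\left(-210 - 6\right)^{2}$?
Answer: $46656$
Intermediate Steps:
$\left(-210 - 6\right)^{2} = \left(-216\right)^{2} = 46656$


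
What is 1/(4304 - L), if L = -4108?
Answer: 1/8412 ≈ 0.00011888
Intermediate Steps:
1/(4304 - L) = 1/(4304 - 1*(-4108)) = 1/(4304 + 4108) = 1/8412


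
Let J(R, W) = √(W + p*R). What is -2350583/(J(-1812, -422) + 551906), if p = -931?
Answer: -648650430599/152299273143 + 11752915*√67462/304598546286 ≈ -4.2490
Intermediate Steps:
J(R, W) = √(W - 931*R)
-2350583/(J(-1812, -422) + 551906) = -2350583/(√(-422 - 931*(-1812)) + 551906) = -2350583/(√(-422 + 1686972) + 551906) = -2350583/(√1686550 + 551906) = -2350583/(5*√67462 + 551906) = -2350583/(551906 + 5*√67462)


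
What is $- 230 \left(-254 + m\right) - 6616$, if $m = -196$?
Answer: $96884$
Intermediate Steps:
$- 230 \left(-254 + m\right) - 6616 = - 230 \left(-254 - 196\right) - 6616 = \left(-230\right) \left(-450\right) - 6616 = 103500 - 6616 = 96884$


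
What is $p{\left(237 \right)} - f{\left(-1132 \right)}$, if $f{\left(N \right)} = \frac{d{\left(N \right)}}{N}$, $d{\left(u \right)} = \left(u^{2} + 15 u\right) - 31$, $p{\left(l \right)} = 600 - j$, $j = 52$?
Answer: $\frac{1884749}{1132} \approx 1665.0$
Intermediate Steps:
$p{\left(l \right)} = 548$ ($p{\left(l \right)} = 600 - 52 = 548$)
$d{\left(u \right)} = -31 + u^{2} + 15 u$
$f{\left(N \right)} = \frac{-31 + N^{2} + 15 N}{N}$
$p{\left(237 \right)} - f{\left(-1132 \right)} = 548 - \left(15 - 1132 - \frac{31}{-1132}\right) = 548 - \left(15 - 1132 - - \frac{31}{1132}\right) = 548 - \left(15 - 1132 + \frac{31}{1132}\right) = 548 - - \frac{1264413}{1132} = 548 + \frac{1264413}{1132} = \frac{1884749}{1132}$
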